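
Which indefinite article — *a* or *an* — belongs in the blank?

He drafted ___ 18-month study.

an

The indefinite article is chosen by the initial *sound* of the following word, not its spelling.
The number *18* is spoken "eighteen", beginning with /ˌeɪˈtiːn/ — a vowel sound.
So the article is *an*: He drafted an 18-month study.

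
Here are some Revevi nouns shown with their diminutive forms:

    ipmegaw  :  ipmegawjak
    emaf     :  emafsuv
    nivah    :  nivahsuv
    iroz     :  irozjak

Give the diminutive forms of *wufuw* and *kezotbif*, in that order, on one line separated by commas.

wufuwjak, kezotbifsuv

Looking at the final consonant of each stem: -suv when the stem ends in a voiceless consonant (*emaf*, *nivah*); -jak when the stem ends in a voiced consonant (*ipmegaw*, *iroz*).
*wufuw* — final consonant /w/ (voiced) → -jak → *wufuwjak*.
*kezotbif*: final consonant = /f/, voiceless → -suv → *kezotbifsuv*.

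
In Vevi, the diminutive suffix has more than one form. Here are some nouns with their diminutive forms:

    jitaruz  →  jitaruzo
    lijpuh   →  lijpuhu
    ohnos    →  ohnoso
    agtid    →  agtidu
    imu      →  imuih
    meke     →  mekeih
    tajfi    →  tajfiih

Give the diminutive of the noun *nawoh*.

nawohu

The pattern is sibilance of the final sound: -o when the stem ends in a sibilant (*jitaruz*, *ohnos*); -u when the stem ends in a non-sibilant consonant (*lijpuh*, *agtid*); -ih when the stem ends in a vowel (*imu*, *meke*, *tajfi*).
*nawoh*: final sound = /h/, a non-sibilant consonant → -u → *nawohu*.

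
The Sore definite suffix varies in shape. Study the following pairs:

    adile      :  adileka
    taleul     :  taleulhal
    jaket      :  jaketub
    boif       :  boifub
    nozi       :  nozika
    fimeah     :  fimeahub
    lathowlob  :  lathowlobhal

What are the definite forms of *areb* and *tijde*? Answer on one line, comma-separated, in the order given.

arebhal, tijdeka

The pattern is voicing of the final sound: -ub when the stem ends in a voiceless consonant (*jaket*, *boif*, *fimeah*); -hal when the stem ends in a voiced consonant (*taleul*, *lathowlob*); -ka when the stem ends in a vowel (*adile*, *nozi*).
Since the final sound of *areb* is /b/ (a voiced consonant), it takes -hal, giving *arebhal*.
The final sound of *tijde* is /e/, which is a vowel, so the suffix is -ka, giving *tijdeka*.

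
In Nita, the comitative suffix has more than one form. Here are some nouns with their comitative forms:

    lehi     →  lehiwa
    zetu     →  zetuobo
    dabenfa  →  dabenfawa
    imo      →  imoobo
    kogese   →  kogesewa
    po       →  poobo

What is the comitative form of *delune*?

delunewa

The pattern is rounding harmony: -obo when the last vowel of the stem is a rounded vowel (*zetu*, *imo*, *po*); -wa when the last vowel of the stem is an unrounded vowel (*lehi*, *dabenfa*, *kogese*).
The last vowel of *delune* is /e/, which is an unrounded vowel, so the suffix is -wa, giving *delunewa*.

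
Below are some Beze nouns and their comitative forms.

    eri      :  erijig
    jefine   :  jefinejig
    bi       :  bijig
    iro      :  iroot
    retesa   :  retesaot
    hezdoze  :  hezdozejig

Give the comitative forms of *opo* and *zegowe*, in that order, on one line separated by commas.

opoot, zegowejig

Looking at the last vowel of each stem: -jig when the last vowel of the stem is a front vowel (*eri*, *jefine*, *bi*, *hezdoze*); -ot when the last vowel of the stem is a back vowel (*iro*, *retesa*).
*opo*: last vowel = /o/, a back vowel → -ot → *opoot*.
*zegowe* — last vowel /e/ (a front vowel) → -jig → *zegowejig*.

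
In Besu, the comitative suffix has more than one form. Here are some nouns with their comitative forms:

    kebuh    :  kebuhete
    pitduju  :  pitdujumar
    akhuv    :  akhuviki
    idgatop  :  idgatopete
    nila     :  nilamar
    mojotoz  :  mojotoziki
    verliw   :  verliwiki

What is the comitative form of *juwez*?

The alternation tracks the final sound of the stem — -ete when the stem ends in a voiceless consonant (*kebuh*, *idgatop*); -iki when the stem ends in a voiced consonant (*akhuv*, *mojotoz*, *verliw*); -mar when the stem ends in a vowel (*pitduju*, *nila*).
*juwez*: final sound = /z/, a voiced consonant → -iki → *juweziki*.

juweziki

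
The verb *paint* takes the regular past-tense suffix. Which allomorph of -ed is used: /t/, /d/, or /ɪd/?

/ɪd/

The stem *paint* ends in /t/ or /d/.
The -ed suffix is realized as /ɪd/ after /t, d/; as /t/ after other voiceless consonants; and as /d/ after other voiced sounds.
So -ed on *paint* is pronounced /ɪd/.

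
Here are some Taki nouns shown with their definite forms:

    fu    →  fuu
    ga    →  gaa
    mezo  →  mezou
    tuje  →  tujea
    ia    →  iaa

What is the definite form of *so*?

sou

The alternation tracks the last vowel of the stem — -u when the last vowel of the stem is a rounded vowel (*fu*, *mezo*); -a when the last vowel of the stem is an unrounded vowel (*ga*, *tuje*, *ia*).
*so*: last vowel = /o/, a rounded vowel → -u → *sou*.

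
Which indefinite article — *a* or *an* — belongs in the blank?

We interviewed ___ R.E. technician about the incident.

The indefinite article is chosen by the initial *sound* of the following word, not its spelling.
The initialism *R.E.* is read letter by letter; the first letter, R, is pronounced /ɑr/, which begins with a vowel sound.
So the article is *an*: We interviewed an R.E. technician about the incident.

an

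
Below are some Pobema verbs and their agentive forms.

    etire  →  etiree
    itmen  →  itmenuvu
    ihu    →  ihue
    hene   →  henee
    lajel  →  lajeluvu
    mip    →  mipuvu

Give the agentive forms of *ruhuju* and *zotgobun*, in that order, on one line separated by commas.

Looking at the final sound of each stem: -uvu when the stem ends in a consonant (*itmen*, *lajel*, *mip*); -e when the stem ends in a vowel (*etire*, *ihu*, *hene*).
Since the final sound of *ruhuju* is /u/ (a vowel), it takes -e, giving *ruhujue*.
*zotgobun*: final sound = /n/, a consonant → -uvu → *zotgobunuvu*.

ruhujue, zotgobunuvu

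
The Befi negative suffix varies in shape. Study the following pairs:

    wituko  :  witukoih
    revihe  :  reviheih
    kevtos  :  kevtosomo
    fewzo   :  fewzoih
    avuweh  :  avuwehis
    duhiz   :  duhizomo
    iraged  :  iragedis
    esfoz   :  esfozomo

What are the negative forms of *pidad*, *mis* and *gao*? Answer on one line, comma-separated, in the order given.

pidadis, misomo, gaoih

The alternation tracks the final sound of the stem — -omo when the stem ends in a sibilant (*kevtos*, *duhiz*, *esfoz*); -is when the stem ends in a non-sibilant consonant (*avuweh*, *iraged*); -ih when the stem ends in a vowel (*wituko*, *revihe*, *fewzo*).
The final sound of *pidad* is /d/, which is a non-sibilant consonant, so the suffix is -is, giving *pidadis*.
The final sound of *mis* is /s/, which is a sibilant, so the suffix is -omo, giving *misomo*.
*gao*: final sound = /o/, a vowel → -ih → *gaoih*.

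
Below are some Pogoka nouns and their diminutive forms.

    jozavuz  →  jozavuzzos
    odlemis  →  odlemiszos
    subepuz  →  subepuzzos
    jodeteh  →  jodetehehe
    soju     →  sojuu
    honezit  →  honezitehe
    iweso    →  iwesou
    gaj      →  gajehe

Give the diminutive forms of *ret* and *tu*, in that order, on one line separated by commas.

retehe, tuu

The pattern is sibilance of the final sound: -zos when the stem ends in a sibilant (*jozavuz*, *odlemis*, *subepuz*); -ehe when the stem ends in a non-sibilant consonant (*jodeteh*, *honezit*, *gaj*); -u when the stem ends in a vowel (*soju*, *iweso*).
*ret*: final sound = /t/, a non-sibilant consonant → -ehe → *retehe*.
*tu*: final sound = /u/, a vowel → -u → *tuu*.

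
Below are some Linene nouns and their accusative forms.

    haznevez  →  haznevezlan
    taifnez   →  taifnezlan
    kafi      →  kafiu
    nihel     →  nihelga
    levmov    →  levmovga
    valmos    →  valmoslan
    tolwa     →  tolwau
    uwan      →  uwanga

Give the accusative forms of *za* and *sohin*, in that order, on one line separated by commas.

The pattern is sibilance of the final sound: -lan when the stem ends in a sibilant (*haznevez*, *taifnez*, *valmos*); -ga when the stem ends in a non-sibilant consonant (*nihel*, *levmov*, *uwan*); -u when the stem ends in a vowel (*kafi*, *tolwa*).
*za* — final sound /a/ (a vowel) → -u → *zau*.
*sohin*: final sound = /n/, a non-sibilant consonant → -ga → *sohinga*.

zau, sohinga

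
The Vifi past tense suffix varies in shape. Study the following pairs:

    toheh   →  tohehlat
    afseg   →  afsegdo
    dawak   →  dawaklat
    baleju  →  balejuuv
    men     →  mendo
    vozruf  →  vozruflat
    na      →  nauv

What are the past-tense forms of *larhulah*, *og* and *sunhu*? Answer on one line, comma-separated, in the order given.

larhulahlat, ogdo, sunhuuv

The suffix is conditioned by the final sound: -lat when the stem ends in a voiceless consonant (*toheh*, *dawak*, *vozruf*); -do when the stem ends in a voiced consonant (*afseg*, *men*); -uv when the stem ends in a vowel (*baleju*, *na*).
The final sound of *larhulah* is /h/, which is a voiceless consonant, so the suffix is -lat, giving *larhulahlat*.
*og*: final sound = /g/, a voiced consonant → -do → *ogdo*.
Since the final sound of *sunhu* is /u/ (a vowel), it takes -uv, giving *sunhuuv*.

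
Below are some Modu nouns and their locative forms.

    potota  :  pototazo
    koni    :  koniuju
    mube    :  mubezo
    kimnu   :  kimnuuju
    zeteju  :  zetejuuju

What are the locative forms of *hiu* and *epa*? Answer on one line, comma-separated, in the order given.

hiuuju, epazo

The alternation tracks the last vowel of the stem — -uju when the last vowel of the stem is a high vowel (*koni*, *kimnu*, *zeteju*); -zo when the last vowel of the stem is a non-high vowel (*potota*, *mube*).
Since the last vowel of *hiu* is /u/ (a high vowel), it takes -uju, giving *hiuuju*.
*epa* — last vowel /a/ (a non-high vowel) → -zo → *epazo*.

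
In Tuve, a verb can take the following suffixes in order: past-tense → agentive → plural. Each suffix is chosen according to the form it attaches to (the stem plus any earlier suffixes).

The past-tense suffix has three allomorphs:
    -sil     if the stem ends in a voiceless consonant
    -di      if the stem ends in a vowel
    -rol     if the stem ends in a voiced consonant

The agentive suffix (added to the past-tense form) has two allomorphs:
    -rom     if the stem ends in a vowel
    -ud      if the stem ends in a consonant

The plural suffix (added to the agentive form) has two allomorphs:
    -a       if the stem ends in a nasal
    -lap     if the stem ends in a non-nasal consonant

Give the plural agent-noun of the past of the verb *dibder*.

Since the final sound of *dibder* is /r/ (a voiced consonant), it takes -rol, giving *dibderrol*.
The final sound of the past-tense form *dibderrol* is /l/, which is a consonant, so the agentive suffix is -ud, giving *dibderrolud*.
The final consonant of the agentive form *dibderrolud* is /d/, which is non-nasal, so the plural suffix is -lap, giving *dibderroludlap*.

dibderroludlap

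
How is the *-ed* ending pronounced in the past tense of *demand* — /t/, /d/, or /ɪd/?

/ɪd/

The stem *demand* ends in /t/ or /d/.
The -ed suffix is realized as /ɪd/ after /t, d/; as /t/ after other voiceless consonants; and as /d/ after other voiced sounds.
So -ed on *demand* is pronounced /ɪd/.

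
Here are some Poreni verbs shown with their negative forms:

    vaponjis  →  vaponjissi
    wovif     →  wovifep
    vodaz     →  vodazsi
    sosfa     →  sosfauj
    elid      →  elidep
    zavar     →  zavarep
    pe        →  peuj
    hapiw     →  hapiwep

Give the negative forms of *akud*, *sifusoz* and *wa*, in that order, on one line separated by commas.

The pattern is sibilance of the final sound: -si when the stem ends in a sibilant (*vaponjis*, *vodaz*); -ep when the stem ends in a non-sibilant consonant (*wovif*, *elid*, *zavar*, *hapiw*); -uj when the stem ends in a vowel (*sosfa*, *pe*).
*akud* — final sound /d/ (a non-sibilant consonant) → -ep → *akudep*.
*sifusoz* — final sound /z/ (a sibilant) → -si → *sifusozsi*.
The final sound of *wa* is /a/, which is a vowel, so the suffix is -uj, giving *wauj*.

akudep, sifusozsi, wauj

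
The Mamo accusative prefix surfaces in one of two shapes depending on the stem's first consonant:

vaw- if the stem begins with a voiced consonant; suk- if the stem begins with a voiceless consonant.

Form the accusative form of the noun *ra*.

vawra

*ra* — first consonant /r/ (voiced) → vaw- → *vawra*.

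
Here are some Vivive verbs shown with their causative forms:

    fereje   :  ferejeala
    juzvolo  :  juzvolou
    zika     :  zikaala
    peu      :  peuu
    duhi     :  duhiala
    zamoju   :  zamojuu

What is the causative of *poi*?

The suffix is conditioned by the last vowel: -u when the last vowel of the stem is a rounded vowel (*juzvolo*, *peu*, *zamoju*); -ala when the last vowel of the stem is an unrounded vowel (*fereje*, *zika*, *duhi*).
The last vowel of *poi* is /i/, which is an unrounded vowel, so the suffix is -ala, giving *poiala*.

poiala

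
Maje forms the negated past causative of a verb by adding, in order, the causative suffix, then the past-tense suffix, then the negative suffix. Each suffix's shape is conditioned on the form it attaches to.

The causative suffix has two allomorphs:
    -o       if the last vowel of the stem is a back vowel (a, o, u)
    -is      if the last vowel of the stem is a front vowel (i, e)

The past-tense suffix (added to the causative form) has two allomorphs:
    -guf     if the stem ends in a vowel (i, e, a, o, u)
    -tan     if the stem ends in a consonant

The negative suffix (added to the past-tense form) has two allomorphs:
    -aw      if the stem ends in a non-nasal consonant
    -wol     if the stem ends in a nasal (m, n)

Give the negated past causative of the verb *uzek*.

The last vowel of *uzek* is /e/, which is a front vowel, so the causative suffix is -is, giving *uzekis*.
The causative form *uzekis*: final sound = /s/, a consonant → -tan → *uzekistan*.
The final consonant of the past-tense form *uzekistan* is /n/, which is a nasal, so the negative suffix is -wol, giving *uzekistanwol*.

uzekistanwol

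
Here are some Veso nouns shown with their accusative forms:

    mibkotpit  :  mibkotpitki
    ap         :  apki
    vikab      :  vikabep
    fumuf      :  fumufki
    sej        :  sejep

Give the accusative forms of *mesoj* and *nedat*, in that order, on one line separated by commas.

Looking at the final consonant of each stem: -ki when the stem ends in a voiceless consonant (*mibkotpit*, *ap*, *fumuf*); -ep when the stem ends in a voiced consonant (*vikab*, *sej*).
The final consonant of *mesoj* is /j/, which is voiced, so the suffix is -ep, giving *mesojep*.
*nedat*: final consonant = /t/, voiceless → -ki → *nedatki*.

mesojep, nedatki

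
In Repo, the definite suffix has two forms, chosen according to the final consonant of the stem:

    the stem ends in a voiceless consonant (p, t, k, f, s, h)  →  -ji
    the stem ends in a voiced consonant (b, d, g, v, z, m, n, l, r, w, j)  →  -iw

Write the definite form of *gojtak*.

gojtakji

Since the final consonant of *gojtak* is /k/ (voiceless), it takes -ji, giving *gojtakji*.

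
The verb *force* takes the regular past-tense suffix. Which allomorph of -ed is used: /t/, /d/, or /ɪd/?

/t/

The stem *force* ends in a voiceless consonant other than /t/.
The -ed suffix is realized as /ɪd/ after /t, d/; as /t/ after other voiceless consonants; and as /d/ after other voiced sounds.
So -ed on *force* is pronounced /t/.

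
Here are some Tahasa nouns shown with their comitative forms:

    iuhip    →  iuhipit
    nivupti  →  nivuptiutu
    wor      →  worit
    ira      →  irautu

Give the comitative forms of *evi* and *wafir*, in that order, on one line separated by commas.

The pattern is consonant vs. vowel: -it when the stem ends in a consonant (*iuhip*, *wor*); -utu when the stem ends in a vowel (*nivupti*, *ira*).
*evi* — final sound /i/ (a vowel) → -utu → *eviutu*.
Since the final sound of *wafir* is /r/ (a consonant), it takes -it, giving *wafirit*.

eviutu, wafirit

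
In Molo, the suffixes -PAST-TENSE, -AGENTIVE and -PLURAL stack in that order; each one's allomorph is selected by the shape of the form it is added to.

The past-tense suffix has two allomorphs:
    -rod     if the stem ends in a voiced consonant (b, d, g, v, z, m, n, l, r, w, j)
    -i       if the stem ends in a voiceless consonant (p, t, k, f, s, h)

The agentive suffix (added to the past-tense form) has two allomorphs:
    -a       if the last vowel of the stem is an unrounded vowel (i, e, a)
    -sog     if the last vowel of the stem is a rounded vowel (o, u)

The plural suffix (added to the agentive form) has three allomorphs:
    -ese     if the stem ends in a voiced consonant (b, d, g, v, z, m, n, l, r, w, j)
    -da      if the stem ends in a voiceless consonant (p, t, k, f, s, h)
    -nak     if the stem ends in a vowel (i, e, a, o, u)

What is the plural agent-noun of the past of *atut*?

*atut*: final consonant = /t/, voiceless → -i → *atuti*.
The past-tense form *atuti*: last vowel = /i/, an unrounded vowel → -a → *atutia*.
The final sound of the agentive form *atutia* is /a/, which is a vowel, so the plural suffix is -nak, giving *atutianak*.

atutianak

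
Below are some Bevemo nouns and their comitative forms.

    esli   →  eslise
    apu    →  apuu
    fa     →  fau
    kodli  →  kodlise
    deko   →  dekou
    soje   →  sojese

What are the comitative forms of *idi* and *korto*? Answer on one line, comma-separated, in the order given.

The pattern is front/back vowel harmony: -se when the last vowel of the stem is a front vowel (*esli*, *kodli*, *soje*); -u when the last vowel of the stem is a back vowel (*apu*, *fa*, *deko*).
*idi*: last vowel = /i/, a front vowel → -se → *idise*.
Since the last vowel of *korto* is /o/ (a back vowel), it takes -u, giving *kortou*.

idise, kortou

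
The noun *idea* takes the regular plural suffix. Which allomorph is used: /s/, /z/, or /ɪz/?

/z/

The stem *idea* ends in a voiced non-sibilant sound.
The plural suffix surfaces as /ɪz/ after sibilants, /s/ after other voiceless consonants, and /z/ after other voiced sounds.
So the plural -s on *idea* is pronounced /z/.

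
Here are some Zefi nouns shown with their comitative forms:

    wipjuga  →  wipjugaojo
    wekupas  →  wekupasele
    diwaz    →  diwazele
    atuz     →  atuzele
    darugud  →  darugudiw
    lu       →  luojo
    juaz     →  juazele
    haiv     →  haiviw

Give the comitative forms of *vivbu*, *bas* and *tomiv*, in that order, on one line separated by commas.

vivbuojo, basele, tomiviw

The pattern is sibilance of the final sound: -ele when the stem ends in a sibilant (*wekupas*, *diwaz*, *atuz*, *juaz*); -iw when the stem ends in a non-sibilant consonant (*darugud*, *haiv*); -ojo when the stem ends in a vowel (*wipjuga*, *lu*).
*vivbu*: final sound = /u/, a vowel → -ojo → *vivbuojo*.
*bas*: final sound = /s/, a sibilant → -ele → *basele*.
Since the final sound of *tomiv* is /v/ (a non-sibilant consonant), it takes -iw, giving *tomiviw*.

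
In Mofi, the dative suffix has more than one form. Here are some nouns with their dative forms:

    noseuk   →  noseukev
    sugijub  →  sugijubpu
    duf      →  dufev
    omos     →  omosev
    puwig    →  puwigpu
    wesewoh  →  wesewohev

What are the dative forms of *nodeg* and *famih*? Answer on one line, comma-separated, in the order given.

nodegpu, famihev

Looking at the final consonant of each stem: -ev when the stem ends in a voiceless consonant (*noseuk*, *duf*, *omos*, *wesewoh*); -pu when the stem ends in a voiced consonant (*sugijub*, *puwig*).
*nodeg* — final consonant /g/ (voiced) → -pu → *nodegpu*.
The final consonant of *famih* is /h/, which is voiceless, so the suffix is -ev, giving *famihev*.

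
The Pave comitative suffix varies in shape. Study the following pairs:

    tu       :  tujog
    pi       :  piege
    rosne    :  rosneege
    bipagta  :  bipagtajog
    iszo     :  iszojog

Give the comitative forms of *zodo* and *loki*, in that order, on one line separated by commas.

zodojog, lokiege

The alternation tracks the last vowel of the stem — -ege when the last vowel of the stem is a front vowel (*pi*, *rosne*); -jog when the last vowel of the stem is a back vowel (*tu*, *bipagta*, *iszo*).
*zodo* — last vowel /o/ (a back vowel) → -jog → *zodojog*.
*loki*: last vowel = /i/, a front vowel → -ege → *lokiege*.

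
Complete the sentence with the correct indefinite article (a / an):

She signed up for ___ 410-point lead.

a

The indefinite article is chosen by the initial *sound* of the following word, not its spelling.
The number *410* is spoken "four hundred …", beginning with /fɔr/ — a consonant sound.
So the article is *a*: She signed up for a 410-point lead.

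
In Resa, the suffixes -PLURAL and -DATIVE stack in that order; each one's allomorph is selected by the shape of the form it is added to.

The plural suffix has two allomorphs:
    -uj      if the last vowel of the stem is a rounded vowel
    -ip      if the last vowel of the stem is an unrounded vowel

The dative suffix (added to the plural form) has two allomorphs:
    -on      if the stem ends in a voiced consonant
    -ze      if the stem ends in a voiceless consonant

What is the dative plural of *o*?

Since the last vowel of *o* is /o/ (a rounded vowel), it takes -uj, giving *ouj*.
The plural form *ouj*: final consonant = /j/, voiced → -on → *oujon*.

oujon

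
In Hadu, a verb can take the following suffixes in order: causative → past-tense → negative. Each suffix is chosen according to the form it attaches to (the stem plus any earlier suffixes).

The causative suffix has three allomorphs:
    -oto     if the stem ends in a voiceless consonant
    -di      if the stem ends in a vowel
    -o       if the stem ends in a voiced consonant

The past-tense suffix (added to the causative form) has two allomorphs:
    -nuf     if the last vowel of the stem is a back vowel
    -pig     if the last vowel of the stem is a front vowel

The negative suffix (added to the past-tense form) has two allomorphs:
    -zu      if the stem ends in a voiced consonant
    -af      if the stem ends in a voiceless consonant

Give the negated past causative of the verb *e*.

Since the final sound of *e* is /e/ (a vowel), it takes -di, giving *edi*.
The causative form *edi* — last vowel /i/ (a front vowel) → -pig → *edipig*.
The past-tense form *edipig* — final consonant /g/ (voiced) → -zu → *edipigzu*.

edipigzu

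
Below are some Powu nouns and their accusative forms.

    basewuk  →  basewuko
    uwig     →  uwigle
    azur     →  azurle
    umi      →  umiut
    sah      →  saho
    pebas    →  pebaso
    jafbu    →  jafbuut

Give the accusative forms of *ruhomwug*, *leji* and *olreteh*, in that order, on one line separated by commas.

The suffix is conditioned by the final sound: -o when the stem ends in a voiceless consonant (*basewuk*, *sah*, *pebas*); -le when the stem ends in a voiced consonant (*uwig*, *azur*); -ut when the stem ends in a vowel (*umi*, *jafbu*).
*ruhomwug*: final sound = /g/, a voiced consonant → -le → *ruhomwugle*.
*leji*: final sound = /i/, a vowel → -ut → *lejiut*.
*olreteh* — final sound /h/ (a voiceless consonant) → -o → *olreteho*.

ruhomwugle, lejiut, olreteho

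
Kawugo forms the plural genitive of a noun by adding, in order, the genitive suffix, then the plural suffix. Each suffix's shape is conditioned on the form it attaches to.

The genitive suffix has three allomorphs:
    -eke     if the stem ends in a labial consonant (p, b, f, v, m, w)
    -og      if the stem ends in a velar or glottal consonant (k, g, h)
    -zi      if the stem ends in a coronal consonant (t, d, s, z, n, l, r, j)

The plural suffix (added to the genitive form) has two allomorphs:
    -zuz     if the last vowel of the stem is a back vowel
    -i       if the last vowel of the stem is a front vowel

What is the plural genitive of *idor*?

idorzii

The final consonant of *idor* is /r/, which is coronal, so the genitive suffix is -zi, giving *idorzi*.
Since the last vowel of the genitive form *idorzi* is /i/ (a front vowel), it takes -i, giving *idorzii*.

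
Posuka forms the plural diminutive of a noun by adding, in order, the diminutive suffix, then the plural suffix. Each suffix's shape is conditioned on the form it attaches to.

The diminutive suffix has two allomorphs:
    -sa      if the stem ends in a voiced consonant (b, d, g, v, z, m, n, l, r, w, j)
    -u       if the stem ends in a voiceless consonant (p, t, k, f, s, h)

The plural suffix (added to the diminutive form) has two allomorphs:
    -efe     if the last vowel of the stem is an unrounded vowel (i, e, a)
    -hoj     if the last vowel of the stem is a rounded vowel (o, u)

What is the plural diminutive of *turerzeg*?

*turerzeg*: final consonant = /g/, voiced → -sa → *turerzegsa*.
The diminutive form *turerzegsa* — last vowel /a/ (an unrounded vowel) → -efe → *turerzegsaefe*.

turerzegsaefe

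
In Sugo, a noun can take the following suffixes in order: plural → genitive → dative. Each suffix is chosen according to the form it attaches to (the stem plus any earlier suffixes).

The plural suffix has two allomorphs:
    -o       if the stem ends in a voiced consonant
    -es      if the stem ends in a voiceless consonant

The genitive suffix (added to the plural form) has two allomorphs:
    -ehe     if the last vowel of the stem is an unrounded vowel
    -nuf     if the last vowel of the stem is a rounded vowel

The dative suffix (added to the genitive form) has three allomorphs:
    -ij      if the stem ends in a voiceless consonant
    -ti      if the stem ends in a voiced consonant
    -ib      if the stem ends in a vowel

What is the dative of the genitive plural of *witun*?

*witun*: final consonant = /n/, voiced → -o → *wituno*.
Since the last vowel of the plural form *wituno* is /o/ (a rounded vowel), it takes -nuf, giving *witunonuf*.
Since the final sound of the genitive form *witunonuf* is /f/ (a voiceless consonant), it takes -ij, giving *witunonufij*.

witunonufij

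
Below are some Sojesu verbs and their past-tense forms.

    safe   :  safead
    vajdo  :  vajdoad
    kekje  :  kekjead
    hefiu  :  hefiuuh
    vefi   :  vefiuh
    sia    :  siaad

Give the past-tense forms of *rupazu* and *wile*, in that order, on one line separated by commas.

The pattern is height harmony: -uh when the last vowel of the stem is a high vowel (*hefiu*, *vefi*); -ad when the last vowel of the stem is a non-high vowel (*safe*, *vajdo*, *kekje*, *sia*).
*rupazu* — last vowel /u/ (a high vowel) → -uh → *rupazuuh*.
Since the last vowel of *wile* is /e/ (a non-high vowel), it takes -ad, giving *wilead*.

rupazuuh, wilead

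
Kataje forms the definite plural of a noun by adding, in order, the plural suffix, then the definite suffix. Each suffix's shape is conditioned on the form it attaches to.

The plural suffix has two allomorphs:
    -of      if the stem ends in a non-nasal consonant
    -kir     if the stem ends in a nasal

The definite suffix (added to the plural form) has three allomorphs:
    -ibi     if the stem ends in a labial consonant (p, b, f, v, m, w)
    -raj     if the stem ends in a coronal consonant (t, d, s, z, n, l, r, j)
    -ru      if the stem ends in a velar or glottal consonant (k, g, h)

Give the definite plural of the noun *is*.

*is*: final consonant = /s/, non-nasal → -of → *isof*.
The plural form *isof*: final consonant = /f/, labial → -ibi → *isofibi*.

isofibi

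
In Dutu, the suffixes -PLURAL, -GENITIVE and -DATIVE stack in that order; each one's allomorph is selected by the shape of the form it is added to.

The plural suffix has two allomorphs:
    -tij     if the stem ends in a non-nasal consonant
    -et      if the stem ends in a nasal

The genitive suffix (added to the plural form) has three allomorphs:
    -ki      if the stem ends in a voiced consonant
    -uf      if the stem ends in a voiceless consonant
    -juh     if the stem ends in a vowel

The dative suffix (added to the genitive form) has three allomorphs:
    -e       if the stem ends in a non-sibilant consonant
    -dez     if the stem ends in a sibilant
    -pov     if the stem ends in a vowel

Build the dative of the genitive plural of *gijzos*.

gijzostijkipov

Since the final consonant of *gijzos* is /s/ (non-nasal), it takes -tij, giving *gijzostij*.
The plural form *gijzostij* — final sound /j/ (a voiced consonant) → -ki → *gijzostijki*.
The final sound of the genitive form *gijzostijki* is /i/, which is a vowel, so the dative suffix is -pov, giving *gijzostijkipov*.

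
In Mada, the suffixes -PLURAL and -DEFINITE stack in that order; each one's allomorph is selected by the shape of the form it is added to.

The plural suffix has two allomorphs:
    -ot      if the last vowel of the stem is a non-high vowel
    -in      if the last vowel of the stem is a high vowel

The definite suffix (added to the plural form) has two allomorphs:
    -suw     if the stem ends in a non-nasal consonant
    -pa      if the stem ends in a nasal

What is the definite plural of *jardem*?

jardemotsuw

Since the last vowel of *jardem* is /e/ (a non-high vowel), it takes -ot, giving *jardemot*.
The plural form *jardemot* — final consonant /t/ (non-nasal) → -suw → *jardemotsuw*.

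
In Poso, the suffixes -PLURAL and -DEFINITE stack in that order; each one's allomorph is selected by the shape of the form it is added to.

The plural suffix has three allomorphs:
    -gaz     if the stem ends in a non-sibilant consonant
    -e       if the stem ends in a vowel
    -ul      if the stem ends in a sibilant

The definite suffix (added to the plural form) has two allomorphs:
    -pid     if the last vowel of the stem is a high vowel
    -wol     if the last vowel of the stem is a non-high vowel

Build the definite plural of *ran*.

*ran* — final sound /n/ (a non-sibilant consonant) → -gaz → *rangaz*.
The last vowel of the plural form *rangaz* is /a/, which is a non-high vowel, so the definite suffix is -wol, giving *rangazwol*.

rangazwol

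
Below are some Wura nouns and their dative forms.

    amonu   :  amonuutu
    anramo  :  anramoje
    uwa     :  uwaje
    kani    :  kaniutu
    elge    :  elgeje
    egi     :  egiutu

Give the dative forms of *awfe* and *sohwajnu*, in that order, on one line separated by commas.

Looking at the last vowel of each stem: -utu when the last vowel of the stem is a high vowel (*amonu*, *kani*, *egi*); -je when the last vowel of the stem is a non-high vowel (*anramo*, *uwa*, *elge*).
Since the last vowel of *awfe* is /e/ (a non-high vowel), it takes -je, giving *awfeje*.
*sohwajnu* — last vowel /u/ (a high vowel) → -utu → *sohwajnuutu*.

awfeje, sohwajnuutu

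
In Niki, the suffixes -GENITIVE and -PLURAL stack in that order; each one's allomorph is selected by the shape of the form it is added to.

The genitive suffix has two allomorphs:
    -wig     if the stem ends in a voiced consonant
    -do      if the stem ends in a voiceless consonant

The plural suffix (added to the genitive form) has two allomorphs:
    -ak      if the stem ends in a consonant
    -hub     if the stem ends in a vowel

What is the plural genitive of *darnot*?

*darnot*: final consonant = /t/, voiceless → -do → *darnotdo*.
Since the final sound of the genitive form *darnotdo* is /o/ (a vowel), it takes -hub, giving *darnotdohub*.

darnotdohub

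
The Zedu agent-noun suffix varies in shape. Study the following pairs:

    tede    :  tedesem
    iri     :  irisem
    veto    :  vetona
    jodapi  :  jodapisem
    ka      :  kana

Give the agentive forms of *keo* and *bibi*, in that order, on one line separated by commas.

keona, bibisem

The alternation tracks the last vowel of the stem — -sem when the last vowel of the stem is a front vowel (*tede*, *iri*, *jodapi*); -na when the last vowel of the stem is a back vowel (*veto*, *ka*).
The last vowel of *keo* is /o/, which is a back vowel, so the suffix is -na, giving *keona*.
Since the last vowel of *bibi* is /i/ (a front vowel), it takes -sem, giving *bibisem*.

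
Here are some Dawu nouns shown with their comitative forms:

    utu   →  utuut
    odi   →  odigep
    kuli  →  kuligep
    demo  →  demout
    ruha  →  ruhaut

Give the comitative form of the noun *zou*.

The suffix is conditioned by the last vowel: -gep when the last vowel of the stem is a front vowel (*odi*, *kuli*); -ut when the last vowel of the stem is a back vowel (*utu*, *demo*, *ruha*).
*zou* — last vowel /u/ (a back vowel) → -ut → *zouut*.

zouut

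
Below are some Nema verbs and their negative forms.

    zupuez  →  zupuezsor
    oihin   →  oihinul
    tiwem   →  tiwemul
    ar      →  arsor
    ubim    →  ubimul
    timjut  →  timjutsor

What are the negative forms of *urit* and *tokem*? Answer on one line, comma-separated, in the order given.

uritsor, tokemul

Looking at the final consonant of each stem: -ul when the stem ends in a nasal (*oihin*, *tiwem*, *ubim*); -sor when the stem ends in a non-nasal consonant (*zupuez*, *ar*, *timjut*).
Since the final consonant of *urit* is /t/ (non-nasal), it takes -sor, giving *uritsor*.
The final consonant of *tokem* is /m/, which is a nasal, so the suffix is -ul, giving *tokemul*.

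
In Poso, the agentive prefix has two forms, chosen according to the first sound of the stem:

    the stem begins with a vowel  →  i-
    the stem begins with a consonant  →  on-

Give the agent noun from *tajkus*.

Since the first sound of *tajkus* is /t/ (a consonant), it takes on-, giving *ontajkus*.

ontajkus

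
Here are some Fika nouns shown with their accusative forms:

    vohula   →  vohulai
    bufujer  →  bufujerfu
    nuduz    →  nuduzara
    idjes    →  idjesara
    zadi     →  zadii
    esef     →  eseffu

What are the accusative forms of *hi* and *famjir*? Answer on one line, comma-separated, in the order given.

Looking at the final sound of each stem: -ara when the stem ends in a sibilant (*nuduz*, *idjes*); -fu when the stem ends in a non-sibilant consonant (*bufujer*, *esef*); -i when the stem ends in a vowel (*vohula*, *zadi*).
Since the final sound of *hi* is /i/ (a vowel), it takes -i, giving *hii*.
Since the final sound of *famjir* is /r/ (a non-sibilant consonant), it takes -fu, giving *famjirfu*.

hii, famjirfu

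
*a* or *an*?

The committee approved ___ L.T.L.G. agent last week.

The indefinite article is chosen by the initial *sound* of the following word, not its spelling.
The initialism *L.T.L.G.* is read letter by letter; the first letter, L, is pronounced /ɛl/, which begins with a vowel sound.
So the article is *an*: The committee approved an L.T.L.G. agent last week.

an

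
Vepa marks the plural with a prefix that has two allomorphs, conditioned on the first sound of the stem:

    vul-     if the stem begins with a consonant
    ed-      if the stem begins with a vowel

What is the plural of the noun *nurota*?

*nurota*: first sound = /n/, a consonant → vul- → *vulnurota*.

vulnurota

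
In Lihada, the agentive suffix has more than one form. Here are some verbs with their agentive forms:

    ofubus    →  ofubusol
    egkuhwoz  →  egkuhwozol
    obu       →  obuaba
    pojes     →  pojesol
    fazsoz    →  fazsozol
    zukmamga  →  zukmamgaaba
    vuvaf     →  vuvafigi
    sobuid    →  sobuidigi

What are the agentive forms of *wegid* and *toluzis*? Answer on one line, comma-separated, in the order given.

The pattern is sibilance of the final sound: -ol when the stem ends in a sibilant (*ofubus*, *egkuhwoz*, *pojes*, *fazsoz*); -igi when the stem ends in a non-sibilant consonant (*vuvaf*, *sobuid*); -aba when the stem ends in a vowel (*obu*, *zukmamga*).
*wegid*: final sound = /d/, a non-sibilant consonant → -igi → *wegidigi*.
*toluzis*: final sound = /s/, a sibilant → -ol → *toluzisol*.

wegidigi, toluzisol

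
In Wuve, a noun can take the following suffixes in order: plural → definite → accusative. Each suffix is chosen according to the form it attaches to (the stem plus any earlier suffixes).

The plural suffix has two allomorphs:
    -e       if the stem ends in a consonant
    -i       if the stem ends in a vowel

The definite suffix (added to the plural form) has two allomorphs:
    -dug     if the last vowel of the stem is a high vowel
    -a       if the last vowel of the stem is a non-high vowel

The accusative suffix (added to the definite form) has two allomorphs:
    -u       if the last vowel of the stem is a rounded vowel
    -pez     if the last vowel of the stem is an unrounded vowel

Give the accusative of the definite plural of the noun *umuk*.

Since the final sound of *umuk* is /k/ (a consonant), it takes -e, giving *umuke*.
The plural form *umuke* — last vowel /e/ (a non-high vowel) → -a → *umukea*.
The last vowel of the definite form *umukea* is /a/, which is an unrounded vowel, so the accusative suffix is -pez, giving *umukeapez*.

umukeapez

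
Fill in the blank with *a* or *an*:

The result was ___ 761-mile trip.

a

The indefinite article is chosen by the initial *sound* of the following word, not its spelling.
The number *761* is spoken "seven hundred …", beginning with /ˈsɛvən/ — a consonant sound.
So the article is *a*: The result was a 761-mile trip.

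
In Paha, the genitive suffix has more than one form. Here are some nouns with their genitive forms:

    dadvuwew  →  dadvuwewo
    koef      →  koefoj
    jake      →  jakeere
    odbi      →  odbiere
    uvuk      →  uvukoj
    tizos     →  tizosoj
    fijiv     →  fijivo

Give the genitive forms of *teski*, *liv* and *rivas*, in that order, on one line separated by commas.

teskiere, livo, rivasoj

The pattern is voicing of the final sound: -oj when the stem ends in a voiceless consonant (*koef*, *uvuk*, *tizos*); -o when the stem ends in a voiced consonant (*dadvuwew*, *fijiv*); -ere when the stem ends in a vowel (*jake*, *odbi*).
*teski*: final sound = /i/, a vowel → -ere → *teskiere*.
*liv*: final sound = /v/, a voiced consonant → -o → *livo*.
*rivas* — final sound /s/ (a voiceless consonant) → -oj → *rivasoj*.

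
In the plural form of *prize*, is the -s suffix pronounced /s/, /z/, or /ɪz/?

/ɪz/

The stem *prize* ends in a sibilant (/s, z, ʃ, ʒ, tʃ, dʒ/).
The plural suffix surfaces as /ɪz/ after sibilants, /s/ after other voiceless consonants, and /z/ after other voiced sounds.
So the plural -s on *prize* is pronounced /ɪz/.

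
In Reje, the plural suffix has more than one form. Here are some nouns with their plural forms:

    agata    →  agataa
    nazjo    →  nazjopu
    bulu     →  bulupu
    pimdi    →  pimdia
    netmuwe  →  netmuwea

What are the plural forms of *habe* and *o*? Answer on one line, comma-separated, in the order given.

habea, opu

Looking at the last vowel of each stem: -pu when the last vowel of the stem is a rounded vowel (*nazjo*, *bulu*); -a when the last vowel of the stem is an unrounded vowel (*agata*, *pimdi*, *netmuwe*).
*habe* — last vowel /e/ (an unrounded vowel) → -a → *habea*.
The last vowel of *o* is /o/, which is a rounded vowel, so the suffix is -pu, giving *opu*.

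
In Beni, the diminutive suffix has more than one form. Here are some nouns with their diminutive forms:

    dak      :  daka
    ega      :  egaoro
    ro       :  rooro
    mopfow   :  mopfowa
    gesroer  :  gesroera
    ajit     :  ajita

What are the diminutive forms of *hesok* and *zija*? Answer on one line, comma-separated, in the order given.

hesoka, zijaoro

The pattern is consonant vs. vowel: -a when the stem ends in a consonant (*dak*, *mopfow*, *gesroer*, *ajit*); -oro when the stem ends in a vowel (*ega*, *ro*).
Since the final sound of *hesok* is /k/ (a consonant), it takes -a, giving *hesoka*.
*zija*: final sound = /a/, a vowel → -oro → *zijaoro*.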